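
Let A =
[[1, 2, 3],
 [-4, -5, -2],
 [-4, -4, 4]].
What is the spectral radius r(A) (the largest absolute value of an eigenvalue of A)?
r(A) = (1 + sqrt(33))/2 ≈ 3.3723

The eigenvalues of A are the roots of its characteristic polynomial. With M = A (coefficients from the trace, the sum of principal 2x2 minors, and det A):
  p(λ) = det(λ I - M) = λ^3 - 9λ - 8.
By the rational root theorem any rational root is an integer divisor of 8. Testing λ = -1: p(-1) = -1 + 0 + 9 - 8 = 0, so λ = -1 is a root. Dividing out (λ + 1) leaves p(λ) = (λ + 1)(λ^2 - λ - 8). For λ^2 - λ - 8 the discriminant is 33. It is nonnegative but not a perfect square, so the roots are real and irrational: λ = (1 ± sqrt(33))/2 ≈ 3.3723, -2.3723.
Thus the eigenvalues (to 4 decimals) are 3.3723 (modulus 3.3723); -2.3723 (modulus 2.3723); -1 (modulus 1). The spectral radius is the largest modulus: r(A) = (1 + sqrt(33))/2 ≈ 3.3723. (Cross-check: r(A) ≤ ||A||_2 ≈ 8.8141; equality holds whenever A is normal, though it can also hold for some non-normal A.)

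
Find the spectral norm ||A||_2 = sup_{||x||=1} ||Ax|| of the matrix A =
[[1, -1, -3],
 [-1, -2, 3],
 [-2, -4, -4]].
||A||_2 ≈ 6.5721 (= sqrt(largest eigenvalue of A^T A))

||A||_2 = sigma_max(A) = sqrt(lambda_max(A^T A)). Form the symmetric matrix M = A^T A =
[[6, 9, 2],
 [9, 21, 13],
 [2, 13, 34]].
Its characteristic polynomial (trace, sum of principal 2x2 minors, determinant of M give the coefficients) is
  p(λ) = det(λ I - M) = λ^3 - 61λ^2 + 790λ - 900.
No integer candidate from the rational root theorem (±divisors of 900) is a root, so the roots are irrational. The cubic discriminant is Δ = 291796500 > 0, so there are three distinct real roots. p(1) = -170 and p(2) = 444 have opposite signs, so a root lies in (1, 2); Newton's method refines it to λ ≈ 1.2591. p(16) = 220 and p(17) = -186 have opposite signs, so a root lies in (16, 17); Newton's method refines it to λ ≈ 16.5489. p(43) = -212 and p(44) = 948 have opposite signs, so a root lies in (43, 44); Newton's method refines it to λ ≈ 43.192. Check (Vieta): the three roots sum to 61, matching tr M = 61.
So the eigenvalues of A^T A are ≈ 1.2591, 16.5489, 43.192 (all ≥ 0, as they must be for A^T A). The largest is λ_max ≈ 43.192, hence ||A||_2 = sqrt(λ_max) ≈ 6.5721.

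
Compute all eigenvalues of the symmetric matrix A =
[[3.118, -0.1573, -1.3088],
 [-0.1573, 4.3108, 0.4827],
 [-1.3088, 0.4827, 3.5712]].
sigma(A) ≈ {2, 4, 5}

A is real symmetric, so its spectrum consists of real eigenvalues. Expanding the characteristic polynomial of the displayed matrix gives
  det(λ I - A) = p(λ) = λ^3 + (-11)λ^2 + (38)λ + (-40).
Solving p(λ) = 0 yields eigenvalues ≈ 2, 4, 5. (A is shown rounded to 4 decimals, so these recover the underlying integer eigenvalues to within that precision.)
Verification: the trace of A = 11 equals the sum of eigenvalues 11, and det(A) ≈ 40.0004 matches the eigenvalue product 40.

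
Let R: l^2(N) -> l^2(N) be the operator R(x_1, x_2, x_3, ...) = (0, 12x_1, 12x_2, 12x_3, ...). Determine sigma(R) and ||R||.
sigma(R) = closed disk {z in C : |z| ≤ 12}; ||R|| = 12

Note R = 12·U where U is the unit right shift (U x)_k = x_{k-1} (with x_0 := 0); so ||R|| = 12||U|| and sigma(R) = 12·sigma(U). ||R x||^2 = sum_{k≥1} |12x_k|^2 = 144||x||^2, so ||R|| = 12 and sigma(R) ⊂ {|z| ≤ 12}. For any |lambda| < 12, the equation (R - lambda I) x = 0 forces x_1 = 0, then 12x_k = lambda x_{k+1} ⇒ x = 0, so R has no eigenvalues. But (R - lambda I) is not surjective for |lambda| < 12: solving (R - lambda I) x = e_1 would require x_n proportional to (lambda/12)^(-n), which is not in l^2. So every |lambda| < 12 lies in the residual spectrum. The boundary |lambda| = 12 is in the approximate point spectrum (the spectrum is closed). Hence sigma(R) is the closed disk of radius 12.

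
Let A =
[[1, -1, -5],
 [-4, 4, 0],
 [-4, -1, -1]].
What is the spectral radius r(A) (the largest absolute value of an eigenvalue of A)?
r(A) = 5

The eigenvalues of A are the roots of its characteristic polynomial. With M = A (coefficients from the trace, the sum of principal 2x2 minors, and det A):
  p(λ) = det(λ I - M) = λ^3 - 4λ^2 - 25λ + 100.
By the rational root theorem any rational root is an integer divisor of 100. Testing λ = -5: p(-5) = -125 - 100 + 125 + 100 = 0, so λ = -5 is a root. Dividing out (λ + 5) leaves p(λ) = (λ + 5)(λ^2 - 9λ + 20). For λ^2 - 9λ + 20 the discriminant is 1. It is a perfect square (1^2), so the roots are rational: λ = (9 ± 1)/2 = 5, 4.
Thus the eigenvalues (to 4 decimals) are 5 (modulus 5); 4 (modulus 4); -5 (modulus 5). The spectral radius is the largest modulus: r(A) = 5. (Cross-check: r(A) ≤ ||A||_2 ≈ 6.4435; equality holds whenever A is normal, though it can also hold for some non-normal A.)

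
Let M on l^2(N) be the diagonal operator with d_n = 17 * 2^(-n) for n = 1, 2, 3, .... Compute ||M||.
||M|| = 17/2 (attained at n = 1)

For M diagonal, ||M|| = sup_n |d_n|. The sequence d_n = 17 * 2^(-n) is positive and strictly decreasing (ratio 2^(-1) < 1), so the supremum is d_1 = 17/2. Hence ||M|| = 17/2.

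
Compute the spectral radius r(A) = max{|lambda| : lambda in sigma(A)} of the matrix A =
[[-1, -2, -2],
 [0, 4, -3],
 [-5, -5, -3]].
r(A) ≈ 6.6671

The eigenvalues of A are the roots of its characteristic polynomial. With M = A (coefficients from the trace, the sum of principal 2x2 minors, and det A):
  p(λ) = det(λ I - M) = λ^3 - 38λ + 43.
No integer candidate from the rational root theorem (±divisors of 43) is a root, so the roots are irrational. The cubic discriminant is Δ = 169565 > 0, so there are three distinct real roots. p(-7) = -34 and p(-6) = 55 have opposite signs, so a root lies in (-7, -6); Newton's method refines it to λ ≈ -6.6671. p(1) = 6 and p(2) = -25 have opposite signs, so a root lies in (1, 2); Newton's method refines it to λ ≈ 1.1742. p(5) = -22 and p(6) = 31 have opposite signs, so a root lies in (5, 6); Newton's method refines it to λ ≈ 5.4929. Check (Vieta): the three roots sum to 0, matching tr M = 0.
Thus the eigenvalues (to 4 decimals) are -6.6671 (modulus 6.6671); 1.1742 (modulus 1.1742); 5.4929 (modulus 5.4929). The spectral radius is the largest modulus: r(A) ≈ 6.6671. (Cross-check: r(A) ≤ ||A||_2 ≈ 8.33; equality holds whenever A is normal, though it can also hold for some non-normal A.)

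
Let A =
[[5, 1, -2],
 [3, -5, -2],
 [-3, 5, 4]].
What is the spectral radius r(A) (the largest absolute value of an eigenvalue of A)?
r(A) = (2 + sqrt(116))/2 ≈ 6.3852

The eigenvalues of A are the roots of its characteristic polynomial. With M = A (coefficients from the trace, the sum of principal 2x2 minors, and det A):
  p(λ) = det(λ I - M) = λ^3 - 4λ^2 - 24λ + 56.
By the rational root theorem any rational root is an integer divisor of 56. Testing λ = 2: p(2) = 8 - 16 - 48 + 56 = 0, so λ = 2 is a root. Dividing out (λ - 2) leaves p(λ) = (λ - 2)(λ^2 - 2λ - 28). For λ^2 - 2λ - 28 the discriminant is 116. It is nonnegative but not a perfect square, so the roots are real and irrational: λ = (2 ± sqrt(116))/2 ≈ 6.3852, -4.3852.
Thus the eigenvalues (to 4 decimals) are 6.3852 (modulus 6.3852); -4.3852 (modulus 4.3852); 2 (modulus 2). The spectral radius is the largest modulus: r(A) = (2 + sqrt(116))/2 ≈ 6.3852. (Cross-check: r(A) ≤ ||A||_2 ≈ 9.7196; equality holds whenever A is normal, though it can also hold for some non-normal A.)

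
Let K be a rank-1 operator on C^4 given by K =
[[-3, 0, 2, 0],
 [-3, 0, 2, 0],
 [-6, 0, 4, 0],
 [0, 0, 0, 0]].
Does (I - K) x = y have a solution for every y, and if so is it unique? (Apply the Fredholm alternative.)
(I - K) is singular (det(I - K) = 0, i.e. 1 ∈ sigma(K)). (I - K) x = y is solvable iff y ⊥ ker((I - K)^*) = span{(-3, 0, 2, 0)}, i.e. iff -3y_1 + 2y_3 = 0. When solvable, the solutions are x = y + c·(1, 1, 2, 0), c arbitrary (ker(I - K) = span{(1, 1, 2, 0)}, dimension 1).

K has rank 1, so it is an outer product K = u v^T: every row of K is a multiple of one row vector. Reading off the entries, u = (1, 1, 2, 0) and v = (-3, 0, 2, 0) (row i of K equals u_i·v^T). A rank-one matrix u v^T satisfies K u = u (v·u) and kills the (3)-dimensional subspace v^⊥, so its characteristic polynomial is lambda^3 (lambda - v·u) with v·u = tr K = 1. Hence the eigenvalues of I - K are 1 (multiplicity 3) and 1 - (1) = 0, so det(I - K) = 0. (Direct check: I - K =
[[4, 0, -2, 0],
 [3, 1, -2, 0],
 [6, 0, -3, 0],
 [0, 0, 0, 1]]
has determinant 0.) So 1 is an eigenvalue of K and (I - K) is not invertible. The finite-dimensional Fredholm alternative says: either (I - K) is invertible, or ker(I - K) ≠ {0} and then range(I - K) = ker((I - K)^*)^⊥, with dim ker(I - K) = dim ker((I - K)^*). We are in the second case, so we need both kernels. Kernel of I - K: (I - K) u = u - u (v·u) = u - u = 0, so ker(I - K) = span{u} = span{(1, 1, 2, 0)} (it is exactly 1-dimensional because rank(I - K) = 3). Kernel of the adjoint: K is real, so (I - K)^* = I - K^T = I - v u^T, and (I - v u^T) v = v - v (u·v) = 0; hence ker((I - K)^*) = span{v} = span{(-3, 0, 2, 0)}. Therefore (I - K) x = y is solvable iff <y, v> = 0, i.e. iff -3y_1 + 2y_3 = 0. When this holds, K y = u (v·y) = 0, so (I - K) y = y and x = y is a particular solution; the full solution set is the line x = y + c·u = y + c·(1, 1, 2, 0), c ∈ C.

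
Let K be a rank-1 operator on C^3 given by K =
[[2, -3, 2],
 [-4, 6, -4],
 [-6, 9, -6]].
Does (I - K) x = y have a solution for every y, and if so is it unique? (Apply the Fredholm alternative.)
(I - K) is invertible (det(I - K) = -1 ≠ 0), so for every y in C^3 the equation (I - K) x = y has a unique solution.

K has rank 1, so it is an outer product K = u v^T: every row of K is a multiple of one row vector. Reading off the entries, u = (1, -2, -3) and v = (2, -3, 2) (row i of K equals u_i·v^T). A rank-one matrix u v^T satisfies K u = u (v·u) and kills the (2)-dimensional subspace v^⊥, so its characteristic polynomial is lambda^2 (lambda - v·u) with v·u = tr K = 2. Hence the eigenvalues of I - K are 1 (multiplicity 2) and 1 - (2) = -1, so det(I - K) = -1. (Direct check: I - K =
[[-1, 3, -2],
 [4, -5, 4],
 [6, -9, 7]]
has determinant -1.) The finite-dimensional Fredholm alternative says: either (I - K) is invertible, or ker(I - K) ≠ {0} and then range(I - K) = ker((I - K)^*)^⊥, with dim ker(I - K) = dim ker((I - K)^*). Since det(I - K) ≠ 0, 1 is not an eigenvalue of K and ker(I - K) = {0}, so we are in the first case: for every y there is a unique x = (I - K)^(-1) y. Explicitly, by the Sherman–Morrison formula, (I - u v^T)^(-1) = I + u v^T/(1 - v·u), i.e. (I - K)^(-1) = I - K.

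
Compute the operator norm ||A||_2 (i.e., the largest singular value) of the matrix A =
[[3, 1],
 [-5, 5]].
||A||_2 = sqrt((60 + sqrt(2000))/2) ≈ 7.2361 (= sqrt(largest eigenvalue of A^T A))

||A||_2 = sigma_max(A) = sqrt(lambda_max(A^T A)). Form the symmetric matrix M = A^T A =
[[34, -22],
 [-22, 26]].
Its characteristic polynomial (trace, determinant of M give the coefficients) is
  p(λ) = det(λ I - M) = λ^2 - 60λ + 400.
For λ^2 - 60λ + 400 the discriminant is 2000. It is nonnegative but not a perfect square, so the roots are real and irrational: λ = (60 ± sqrt(2000))/2 ≈ 52.3607, 7.6393.
So the eigenvalues of A^T A are ≈ 7.6393, 52.3607 (all ≥ 0, as they must be for A^T A). The largest is λ_max = (60 + sqrt(2000))/2 ≈ 52.3607, hence ||A||_2 = sqrt(λ_max) = sqrt((60 + sqrt(2000))/2) ≈ 7.2361.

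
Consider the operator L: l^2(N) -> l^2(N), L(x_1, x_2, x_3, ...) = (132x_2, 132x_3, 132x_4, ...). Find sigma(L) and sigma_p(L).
sigma(L) = closed disk {z in C : |z| ≤ 132}; sigma_p(L) = open disk {z in C : |z| < 132}

Note L = 132·V where V is the unit left shift (V x)_k = x_{k+1}; so sigma(L) = 132·sigma(V) and ||L|| = 132||V||. ||L x||^2 = 17424sum_{k≥2} |x_k|^2 ≤ 17424||x||^2, with equality on {x : x_1 = 0}, so ||L|| = 132. For any lambda with |lambda| < 132, set r = lambda/132 (|r| < 1); the vector x = (1, r, r^2, ...) is in l^2 and satisfies L x = 132(r, r^2, ...) = lambda x, so lambda is an eigenvalue. On the boundary |lambda| = 132 the geometric series diverges, so no l^2 eigenvector exists, but these lambda lie in the approximate point spectrum. Hence sigma(L) is the closed disk of radius 132 and sigma_p(L) is the open disk.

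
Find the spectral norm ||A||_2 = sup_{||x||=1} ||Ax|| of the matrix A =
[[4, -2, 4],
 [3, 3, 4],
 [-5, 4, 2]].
||A||_2 ≈ 8.0839 (= sqrt(largest eigenvalue of A^T A))

||A||_2 = sigma_max(A) = sqrt(lambda_max(A^T A)). Form the symmetric matrix M = A^T A =
[[50, -19, 18],
 [-19, 29, 12],
 [18, 12, 36]].
Its characteristic polynomial (trace, sum of principal 2x2 minors, determinant of M give the coefficients) is
  p(λ) = det(λ I - M) = λ^3 - 115λ^2 + 3465λ - 14400.
No integer candidate from the rational root theorem (±divisors of 14400) is a root, so the roots are irrational. The cubic discriminant is Δ = 2459647125 > 0, so there are three distinct real roots. p(4) = -2316 and p(5) = 175 have opposite signs, so a root lies in (4, 5); Newton's method refines it to λ ≈ 4.927. p(44) = 604 and p(45) = -225 have opposite signs, so a root lies in (44, 45); Newton's method refines it to λ ≈ 44.7241. p(65) = -425 and p(66) = 846 have opposite signs, so a root lies in (65, 66); Newton's method refines it to λ ≈ 65.3489. Check (Vieta): the three roots sum to 115, matching tr M = 115.
So the eigenvalues of A^T A are ≈ 4.927, 44.7241, 65.3489 (all ≥ 0, as they must be for A^T A). The largest is λ_max ≈ 65.3489, hence ||A||_2 = sqrt(λ_max) ≈ 8.0839.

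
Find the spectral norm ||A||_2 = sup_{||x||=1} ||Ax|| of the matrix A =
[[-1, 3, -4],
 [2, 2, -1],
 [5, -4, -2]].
||A||_2 ≈ 6.9715 (= sqrt(largest eigenvalue of A^T A))

||A||_2 = sigma_max(A) = sqrt(lambda_max(A^T A)). Form the symmetric matrix M = A^T A =
[[30, -19, -8],
 [-19, 29, -6],
 [-8, -6, 21]].
Its characteristic polynomial (trace, sum of principal 2x2 minors, determinant of M give the coefficients) is
  p(λ) = det(λ I - M) = λ^3 - 80λ^2 + 1648λ - 5929.
No integer candidate from the rational root theorem (±divisors of 5929) is a root, so the roots are irrational. The cubic discriminant is Δ = 457050805 > 0, so there are three distinct real roots. p(4) = -553 and p(5) = 436 have opposite signs, so a root lies in (4, 5); Newton's method refines it to λ ≈ 4.5425. p(26) = 415 and p(27) = -70 have opposite signs, so a root lies in (26, 27); Newton's method refines it to λ ≈ 26.8557. p(48) = -553 and p(49) = 392 have opposite signs, so a root lies in (48, 49); Newton's method refines it to λ ≈ 48.6018. Check (Vieta): the three roots sum to 80, matching tr M = 80.
So the eigenvalues of A^T A are ≈ 4.5425, 26.8557, 48.6018 (all ≥ 0, as they must be for A^T A). The largest is λ_max ≈ 48.6018, hence ||A||_2 = sqrt(λ_max) ≈ 6.9715.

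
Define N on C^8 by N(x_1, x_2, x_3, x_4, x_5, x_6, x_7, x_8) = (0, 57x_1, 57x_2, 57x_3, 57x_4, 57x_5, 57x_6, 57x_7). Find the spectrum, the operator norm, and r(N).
sigma(N) = {0}; ||N|| = 57; r(N) = 0. (N is nilpotent with N^8 = 0.)

On C^8, N is a strictly lower-triangular matrix with 57 on the subdiagonal and zeros elsewhere, so its characteristic polynomial is lambda^8 and every eigenvalue is 0: sigma(N) = {0}. For the operator norm, N e_i = 57e_{i+1} for i = 1, ..., 7 and N e_8 = 0, so the singular values of N are 57 (with multiplicity 7) and 0; hence ||N|| = 57. The spectral radius r(N) = max|lambda| = 0. Note ||N|| > r(N) — characteristic of non-normal nilpotent operators. Indeed N^8 = 0.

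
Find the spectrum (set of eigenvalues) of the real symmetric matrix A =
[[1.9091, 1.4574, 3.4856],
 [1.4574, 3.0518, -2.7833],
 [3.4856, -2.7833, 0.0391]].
sigma(A) ≈ {-4, 4, 5}

A is real symmetric, so its spectrum consists of real eigenvalues. Expanding the characteristic polynomial of the displayed matrix gives
  det(λ I - A) = p(λ) = λ^3 + (-5)λ^2 + (-16)λ + (80).
Solving p(λ) = 0 yields eigenvalues ≈ -4, 4, 5. (A is shown rounded to 4 decimals, so these recover the underlying integer eigenvalues to within that precision.)
Verification: the trace of A = 5 equals the sum of eigenvalues 5, and det(A) ≈ -80.0000 matches the eigenvalue product -80.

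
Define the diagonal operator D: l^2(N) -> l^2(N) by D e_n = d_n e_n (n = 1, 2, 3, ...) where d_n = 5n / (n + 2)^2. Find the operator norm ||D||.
||D|| = 5/8 (attained at n = 2)

For D diagonal, ||D|| = sup_n |d_n|. Treat f(x) = 5x / (x + 2)^2 for real x > 0. By the quotient rule, f'(x) = 5(2 - x)/(x + 2)^3, which is positive for x < 2 and negative for x > 2. So f has a unique maximum at x = 2, and since 2 is a positive integer, the supremum over n ≥ 1 is attained at n = 2: d_2 = 5·2/(2 + 2)^2 = 5·2/16 = 5/8. Hence ||D|| = 5/8.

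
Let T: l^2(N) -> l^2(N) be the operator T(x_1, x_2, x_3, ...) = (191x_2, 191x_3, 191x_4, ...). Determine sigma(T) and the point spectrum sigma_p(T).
sigma(T) = closed disk {z in C : |z| ≤ 191}; sigma_p(T) = open disk {z in C : |z| < 191}

Note T = 191·V where V is the unit left shift (V x)_k = x_{k+1}; so sigma(T) = 191·sigma(V) and ||T|| = 191||V||. ||T x||^2 = 36481sum_{k≥2} |x_k|^2 ≤ 36481||x||^2, with equality on {x : x_1 = 0}, so ||T|| = 191. For any lambda with |lambda| < 191, set r = lambda/191 (|r| < 1); the vector x = (1, r, r^2, ...) is in l^2 and satisfies T x = 191(r, r^2, ...) = lambda x, so lambda is an eigenvalue. On the boundary |lambda| = 191 the geometric series diverges, so no l^2 eigenvector exists, but these lambda lie in the approximate point spectrum. Hence sigma(T) is the closed disk of radius 191 and sigma_p(T) is the open disk.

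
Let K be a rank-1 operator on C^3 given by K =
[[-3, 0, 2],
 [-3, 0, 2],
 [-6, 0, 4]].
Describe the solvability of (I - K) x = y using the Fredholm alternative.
(I - K) is singular (det(I - K) = 0, i.e. 1 ∈ sigma(K)). (I - K) x = y is solvable iff y ⊥ ker((I - K)^*) = span{(-3, 0, 2)}, i.e. iff -3y_1 + 2y_3 = 0. When solvable, the solutions are x = y + c·(1, 1, 2), c arbitrary (ker(I - K) = span{(1, 1, 2)}, dimension 1).

K has rank 1, so it is an outer product K = u v^T: every row of K is a multiple of one row vector. Reading off the entries, u = (1, 1, 2) and v = (-3, 0, 2) (row i of K equals u_i·v^T). A rank-one matrix u v^T satisfies K u = u (v·u) and kills the (2)-dimensional subspace v^⊥, so its characteristic polynomial is lambda^2 (lambda - v·u) with v·u = tr K = 1. Hence the eigenvalues of I - K are 1 (multiplicity 2) and 1 - (1) = 0, so det(I - K) = 0. (Direct check: I - K =
[[4, 0, -2],
 [3, 1, -2],
 [6, 0, -3]]
has determinant 0.) So 1 is an eigenvalue of K and (I - K) is not invertible. The finite-dimensional Fredholm alternative says: either (I - K) is invertible, or ker(I - K) ≠ {0} and then range(I - K) = ker((I - K)^*)^⊥, with dim ker(I - K) = dim ker((I - K)^*). We are in the second case, so we need both kernels. Kernel of I - K: (I - K) u = u - u (v·u) = u - u = 0, so ker(I - K) = span{u} = span{(1, 1, 2)} (it is exactly 1-dimensional because rank(I - K) = 2). Kernel of the adjoint: K is real, so (I - K)^* = I - K^T = I - v u^T, and (I - v u^T) v = v - v (u·v) = 0; hence ker((I - K)^*) = span{v} = span{(-3, 0, 2)}. Therefore (I - K) x = y is solvable iff <y, v> = 0, i.e. iff -3y_1 + 2y_3 = 0. When this holds, K y = u (v·y) = 0, so (I - K) y = y and x = y is a particular solution; the full solution set is the line x = y + c·u = y + c·(1, 1, 2), c ∈ C.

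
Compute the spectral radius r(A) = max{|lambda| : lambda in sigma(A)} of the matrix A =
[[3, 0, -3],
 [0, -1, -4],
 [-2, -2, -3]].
r(A) ≈ 5.489

The eigenvalues of A are the roots of its characteristic polynomial. With M = A (coefficients from the trace, the sum of principal 2x2 minors, and det A):
  p(λ) = det(λ I - M) = λ^3 + λ^2 - 23λ + 9.
No integer candidate from the rational root theorem (±divisors of 9) is a root, so the roots are irrational. The cubic discriminant is Δ = 43248 > 0, so there are three distinct real roots. p(-6) = -33 and p(-5) = 24 have opposite signs, so a root lies in (-6, -5); Newton's method refines it to λ ≈ -5.489. p(0) = 9 and p(1) = -12 have opposite signs, so a root lies in (0, 1); Newton's method refines it to λ ≈ 0.4011. p(4) = -3 and p(5) = 44 have opposite signs, so a root lies in (4, 5); Newton's method refines it to λ ≈ 4.0878. Check (Vieta): the three roots sum to -1, matching tr M = -1.
Thus the eigenvalues (to 4 decimals) are -5.489 (modulus 5.489); 0.4011 (modulus 0.4011); 4.0878 (modulus 4.0878). The spectral radius is the largest modulus: r(A) ≈ 5.489. (Cross-check: r(A) ≤ ||A||_2 ≈ 6.1019; equality holds whenever A is normal, though it can also hold for some non-normal A.)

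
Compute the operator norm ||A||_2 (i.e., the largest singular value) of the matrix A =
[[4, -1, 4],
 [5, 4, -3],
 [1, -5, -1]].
||A||_2 ≈ 7.4337 (= sqrt(largest eigenvalue of A^T A))

||A||_2 = sigma_max(A) = sqrt(lambda_max(A^T A)). Form the symmetric matrix M = A^T A =
[[42, 11, 0],
 [11, 42, -11],
 [0, -11, 26]].
Its characteristic polynomial (trace, sum of principal 2x2 minors, determinant of M give the coefficients) is
  p(λ) = det(λ I - M) = λ^3 - 110λ^2 + 3706λ - 37636.
No integer candidate from the rational root theorem (±divisors of 37636) is a root, so the roots are irrational. The cubic discriminant is Δ = 137134624 > 0, so there are three distinct real roots. p(19) = -73 and p(20) = 484 have opposite signs, so a root lies in (19, 20); Newton's method refines it to λ ≈ 19.1211. p(35) = 199 and p(36) = -124 have opposite signs, so a root lies in (35, 36); Newton's method refines it to λ ≈ 35.6186. p(55) = -181 and p(56) = 556 have opposite signs, so a root lies in (55, 56); Newton's method refines it to λ ≈ 55.2603. Check (Vieta): the three roots sum to 110, matching tr M = 110.
So the eigenvalues of A^T A are ≈ 19.1211, 35.6186, 55.2603 (all ≥ 0, as they must be for A^T A). The largest is λ_max ≈ 55.2603, hence ||A||_2 = sqrt(λ_max) ≈ 7.4337.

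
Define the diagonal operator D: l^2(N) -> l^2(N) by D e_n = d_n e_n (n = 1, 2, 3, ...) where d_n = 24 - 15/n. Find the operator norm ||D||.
||D|| = 24

For a diagonal operator on l^2 with entries d_n, ||D|| = sup_n |d_n|. Here d_1 = 9, d_2 = 33/2, ..., and d_n = 24 - 15/n increases monotonically toward 24. All terms lie in [9, 24), so |d_n| = d_n and the supremum is the limit 24, which is not attained by any individual d_n. Hence ||D|| = 24.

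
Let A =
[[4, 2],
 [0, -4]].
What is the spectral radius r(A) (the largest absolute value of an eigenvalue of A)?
r(A) = 4

The eigenvalues of A are the roots of its characteristic polynomial. With M = A (coefficients from the trace and determinant):
  p(λ) = det(λ I - M) = λ^2 - 16.
For λ^2 - 16 the discriminant is 64. It is a perfect square (8^2), so the roots are rational: λ = (0 ± 8)/2 = 4, -4.
Thus the eigenvalues (to 4 decimals) are 4 (modulus 4); -4 (modulus 4). The spectral radius is the largest modulus: r(A) = 4. (Cross-check: r(A) ≤ ||A||_2 ≈ 5.1231; equality holds whenever A is normal, though it can also hold for some non-normal A.)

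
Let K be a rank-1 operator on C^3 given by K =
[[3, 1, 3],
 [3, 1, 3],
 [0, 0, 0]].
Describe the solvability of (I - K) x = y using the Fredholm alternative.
(I - K) is invertible (det(I - K) = -3 ≠ 0), so for every y in C^3 the equation (I - K) x = y has a unique solution.

K has rank 1, so it is an outer product K = u v^T: every row of K is a multiple of one row vector. Reading off the entries, u = (-1, -1, 0) and v = (-3, -1, -3) (row i of K equals u_i·v^T). A rank-one matrix u v^T satisfies K u = u (v·u) and kills the (2)-dimensional subspace v^⊥, so its characteristic polynomial is lambda^2 (lambda - v·u) with v·u = tr K = 4. Hence the eigenvalues of I - K are 1 (multiplicity 2) and 1 - (4) = -3, so det(I - K) = -3. (Direct check: I - K =
[[-2, -1, -3],
 [-3, 0, -3],
 [0, 0, 1]]
has determinant -3.) The finite-dimensional Fredholm alternative says: either (I - K) is invertible, or ker(I - K) ≠ {0} and then range(I - K) = ker((I - K)^*)^⊥, with dim ker(I - K) = dim ker((I - K)^*). Since det(I - K) ≠ 0, 1 is not an eigenvalue of K and ker(I - K) = {0}, so we are in the first case: for every y there is a unique x = (I - K)^(-1) y. Explicitly, by the Sherman–Morrison formula, (I - u v^T)^(-1) = I + u v^T/(1 - v·u), i.e. (I - K)^(-1) = I + K/(-3).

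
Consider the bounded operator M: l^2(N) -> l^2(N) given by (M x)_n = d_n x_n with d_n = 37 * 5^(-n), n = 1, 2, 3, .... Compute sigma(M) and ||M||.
sigma(M) = {37 * 5^(-n) : n ≥ 1} ∪ {0}; ||M|| = 37/5

A bounded diagonal operator on l^2 with diagonal entries d_n has spectrum equal to the closure of {d_n : n ≥ 1}: every d_n is an eigenvalue (with eigenvector e_n), so {d_n} ⊂ sigma(M); the spectrum is closed, so its closure is too; and for lambda not in the closure, (M - lambda I) has bounded inverse (the diagonal entries 1/(d_n - lambda) are bounded). For our sequence d_n = 37 * 5^(-n), n = 1, 2, 3, ...:
  - {d_n} = {37 * 5^(-n) : n ≥ 1}; the only limit point is 0
  - closure = {37 * 5^(-n) : n ≥ 1} ∪ {0}
For the norm: a diagonal operator has ||M|| = sup_n |d_n|. Here d_n = 37 * 5^(-n) is positive and decreasing, so sup_n |d_n| = d_1 = 37/5. So ||M|| = 37/5.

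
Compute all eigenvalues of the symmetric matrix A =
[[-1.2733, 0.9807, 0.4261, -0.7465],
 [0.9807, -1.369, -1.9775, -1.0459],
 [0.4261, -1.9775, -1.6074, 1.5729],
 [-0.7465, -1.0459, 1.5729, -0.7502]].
sigma(A) ≈ {-4, -2, -1, 2}

A is real symmetric, so its spectrum consists of real eigenvalues. Expanding the characteristic polynomial of the displayed matrix gives
  det(λ I - A) = p(λ) = λ^4 + (5)λ^3 + (0)λ^2 + (-20)λ + (-16).
Solving p(λ) = 0 yields eigenvalues ≈ -4, -2, -1, 2. (A is shown rounded to 4 decimals, so these recover the underlying integer eigenvalues to within that precision.)
Verification: the trace of A = -5 equals the sum of eigenvalues -5, and det(A) ≈ -16.0001 matches the eigenvalue product -16.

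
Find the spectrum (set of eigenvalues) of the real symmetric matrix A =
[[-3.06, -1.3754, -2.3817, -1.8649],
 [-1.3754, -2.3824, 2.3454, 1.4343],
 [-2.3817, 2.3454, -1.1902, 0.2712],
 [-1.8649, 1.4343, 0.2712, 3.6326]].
sigma(A) ≈ {-5, -4, 1, 5}

A is real symmetric, so its spectrum consists of real eigenvalues. Expanding the characteristic polynomial of the displayed matrix gives
  det(λ I - A) = p(λ) = λ^4 + (3)λ^3 + (-29)λ^2 + (-75)λ + (99.9915).
Solving p(λ) = 0 yields eigenvalues ≈ -5, -4, 1, 5. (A is shown rounded to 4 decimals, so these recover the underlying integer eigenvalues to within that precision.)
Verification: the trace of A = -3 equals the sum of eigenvalues -3, and det(A) ≈ 99.9915 matches the eigenvalue product 100.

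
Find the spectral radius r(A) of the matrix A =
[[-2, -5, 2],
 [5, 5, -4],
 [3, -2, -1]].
r(A) ≈ 3.4818

The eigenvalues of A are the roots of its characteristic polynomial. With M = A (coefficients from the trace, the sum of principal 2x2 minors, and det A):
  p(λ) = det(λ I - M) = λ^3 - 2λ^2 - 2λ - 11.
No integer candidate from the rational root theorem (±divisors of 11) is a root, so the roots are irrational. The cubic discriminant is Δ = -4363 < 0, so there is one real root and a complex-conjugate pair. p(3) = -8 and p(4) = 13 have opposite signs, so a root lies in (3, 4); Newton's method refines it to λ ≈ 3.4818. Dividing out (λ - (3.4818)) leaves approximately λ^2 + 1.4818λ + 3.1593. For λ^2 + 1.4818λ + 3.1593 the discriminant is -10.4415. It is negative, so the remaining roots are the complex-conjugate pair λ ≈ -0.7409 ± 1.6157i. Their product equals the constant term, so |λ|^2 ≈ 3.1593 and |λ| ≈ 1.7774.
Thus the eigenvalues (to 4 decimals) are 3.4818 (modulus 3.4818); -0.7409 ± 1.6157i (modulus 1.7774). The spectral radius is the largest modulus: r(A) ≈ 3.4818. (Cross-check: r(A) ≤ ||A||_2 ≈ 9.8001; equality holds whenever A is normal, though it can also hold for some non-normal A.)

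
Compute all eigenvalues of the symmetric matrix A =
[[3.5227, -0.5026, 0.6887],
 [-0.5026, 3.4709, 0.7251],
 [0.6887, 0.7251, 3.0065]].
sigma(A) ≈ {2, 4} (4 with multiplicity 2)

A is real symmetric, so its spectrum consists of real eigenvalues. Expanding the characteristic polynomial of the displayed matrix gives
  det(λ I - A) = p(λ) = λ^3 + (-10)λ^2 + (32)λ + (-32).
Solving p(λ) = 0 yields eigenvalues ≈ 2, 4, 4. (A is shown rounded to 4 decimals, so these recover the underlying integer eigenvalues to within that precision.)
Verification: the trace of A = 10 equals the sum of eigenvalues 10, and det(A) ≈ 32.0005 matches the eigenvalue product 32.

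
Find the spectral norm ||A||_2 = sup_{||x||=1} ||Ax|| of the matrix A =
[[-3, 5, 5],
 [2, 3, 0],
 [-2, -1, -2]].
||A||_2 ≈ 7.9142 (= sqrt(largest eigenvalue of A^T A))

||A||_2 = sigma_max(A) = sqrt(lambda_max(A^T A)). Form the symmetric matrix M = A^T A =
[[17, -7, -11],
 [-7, 35, 27],
 [-11, 27, 29]].
Its characteristic polynomial (trace, sum of principal 2x2 minors, determinant of M give the coefficients) is
  p(λ) = det(λ I - M) = λ^3 - 81λ^2 + 1204λ - 3364.
No integer candidate from the rational root theorem (±divisors of 3364) is a root, so the roots are irrational. The cubic discriminant is Δ = 978237680 > 0, so there are three distinct real roots. p(3) = -454 and p(4) = 220 have opposite signs, so a root lies in (3, 4); Newton's method refines it to λ ≈ 3.6498. p(14) = 360 and p(15) = -154 have opposite signs, so a root lies in (14, 15); Newton's method refines it to λ ≈ 14.7152. p(62) = -1752 and p(63) = 1046 have opposite signs, so a root lies in (62, 63); Newton's method refines it to λ ≈ 62.635. Check (Vieta): the three roots sum to 81, matching tr M = 81.
So the eigenvalues of A^T A are ≈ 3.6498, 14.7152, 62.635 (all ≥ 0, as they must be for A^T A). The largest is λ_max ≈ 62.635, hence ||A||_2 = sqrt(λ_max) ≈ 7.9142.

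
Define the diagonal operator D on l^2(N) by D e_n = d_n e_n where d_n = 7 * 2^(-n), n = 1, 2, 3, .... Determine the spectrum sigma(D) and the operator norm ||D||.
sigma(D) = {7 * 2^(-n) : n ≥ 1} ∪ {0}; ||D|| = 7/2

A bounded diagonal operator on l^2 with diagonal entries d_n has spectrum equal to the closure of {d_n : n ≥ 1}: every d_n is an eigenvalue (with eigenvector e_n), so {d_n} ⊂ sigma(D); the spectrum is closed, so its closure is too; and for lambda not in the closure, (D - lambda I) has bounded inverse (the diagonal entries 1/(d_n - lambda) are bounded). For our sequence d_n = 7 * 2^(-n), n = 1, 2, 3, ...:
  - {d_n} = {7 * 2^(-n) : n ≥ 1}; the only limit point is 0
  - closure = {7 * 2^(-n) : n ≥ 1} ∪ {0}
For the norm: a diagonal operator has ||D|| = sup_n |d_n|. Here d_n = 7 * 2^(-n) is positive and decreasing, so sup_n |d_n| = d_1 = 7/2. So ||D|| = 7/2.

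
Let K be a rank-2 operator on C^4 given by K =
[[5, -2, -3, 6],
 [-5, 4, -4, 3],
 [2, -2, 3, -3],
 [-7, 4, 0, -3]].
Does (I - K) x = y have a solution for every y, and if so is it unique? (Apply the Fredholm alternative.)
(I - K) is invertible (det(I - K) = 21 ≠ 0), so for every y in C^4 the equation (I - K) x = y has a unique solution.

K has rank 2 and factors as K = U V^T = u1 v1^T + u2 v2^T with u1 = (-1, 2, -1, 2), v1 = (-2, 2, -3, 3), u2 = (-3, 1, 0, 3), v2 = (-1, 0, 2, -3) (multiplying out reproduces the displayed K). The nonzero eigenvalues of U V^T coincide with those of the 2 x 2 matrix G = V^T U = [[v1·u1, v1·u2], [v2·u1, v2·u2]] = [[15, 17], [-7, -6]], and by the Sylvester determinant identity det(I_4 - U V^T) = det(I_2 - V^T U) = det([[-14, -17], [7, 7]]) = (-14)(7) - (-17)(7) = 21. (Direct check: I - K =
[[-4, 2, 3, -6],
 [5, -3, 4, -3],
 [-2, 2, -2, 3],
 [7, -4, 0, 4]]
has determinant 21.) The finite-dimensional Fredholm alternative says: either (I - K) is invertible, or ker(I - K) ≠ {0} and then range(I - K) = ker((I - K)^*)^⊥, with dim ker(I - K) = dim ker((I - K)^*). Since det(I - K) ≠ 0, 1 is not an eigenvalue of K and ker(I - K) = {0}, so we are in the first case: for every y there is a unique x = (I - K)^(-1) y. (Explicitly, by the Woodbury identity, (I - U V^T)^(-1) = I + U (I_2 - G)^(-1) V^T.)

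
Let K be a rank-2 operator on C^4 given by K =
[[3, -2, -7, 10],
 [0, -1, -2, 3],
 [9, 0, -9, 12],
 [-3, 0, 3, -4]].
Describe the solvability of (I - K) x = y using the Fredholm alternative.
(I - K) is invertible (det(I - K) = 76 ≠ 0), so for every y in C^4 the equation (I - K) x = y has a unique solution.

K has rank 2 and factors as K = U V^T = u1 v1^T + u2 v2^T with u1 = (-3, -1, -3, 1), v1 = (0, 1, 2, -3), u2 = (1, 0, 3, -1), v2 = (3, 1, -1, 1) (multiplying out reproduces the displayed K). The nonzero eigenvalues of U V^T coincide with those of the 2 x 2 matrix G = V^T U = [[v1·u1, v1·u2], [v2·u1, v2·u2]] = [[-10, 9], [-6, -1]], and by the Sylvester determinant identity det(I_4 - U V^T) = det(I_2 - V^T U) = det([[11, -9], [6, 2]]) = (11)(2) - (-9)(6) = 76. (Direct check: I - K =
[[-2, 2, 7, -10],
 [0, 2, 2, -3],
 [-9, 0, 10, -12],
 [3, 0, -3, 5]]
has determinant 76.) The finite-dimensional Fredholm alternative says: either (I - K) is invertible, or ker(I - K) ≠ {0} and then range(I - K) = ker((I - K)^*)^⊥, with dim ker(I - K) = dim ker((I - K)^*). Since det(I - K) ≠ 0, 1 is not an eigenvalue of K and ker(I - K) = {0}, so we are in the first case: for every y there is a unique x = (I - K)^(-1) y. (Explicitly, by the Woodbury identity, (I - U V^T)^(-1) = I + U (I_2 - G)^(-1) V^T.)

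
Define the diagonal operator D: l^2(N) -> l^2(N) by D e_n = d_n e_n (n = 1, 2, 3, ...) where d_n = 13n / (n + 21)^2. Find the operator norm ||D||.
||D|| = 13/84 (attained at n = 21)

For D diagonal, ||D|| = sup_n |d_n|. Treat f(x) = 13x / (x + 21)^2 for real x > 0. By the quotient rule, f'(x) = 13(21 - x)/(x + 21)^3, which is positive for x < 21 and negative for x > 21. So f has a unique maximum at x = 21, and since 21 is a positive integer, the supremum over n ≥ 1 is attained at n = 21: d_21 = 13·21/(21 + 21)^2 = 13·21/1764 = 13/84. Hence ||D|| = 13/84.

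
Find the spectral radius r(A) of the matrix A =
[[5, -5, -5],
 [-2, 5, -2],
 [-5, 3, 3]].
r(A) = (8 + sqrt(120))/2 ≈ 9.4772

The eigenvalues of A are the roots of its characteristic polynomial. With M = A (coefficients from the trace, the sum of principal 2x2 minors, and det A):
  p(λ) = det(λ I - M) = λ^3 - 13λ^2 + 26λ + 70.
By the rational root theorem any rational root is an integer divisor of 70. Testing λ = 5: p(5) = 125 - 325 + 130 + 70 = 0, so λ = 5 is a root. Dividing out (λ - 5) leaves p(λ) = (λ - 5)(λ^2 - 8λ - 14). For λ^2 - 8λ - 14 the discriminant is 120. It is nonnegative but not a perfect square, so the roots are real and irrational: λ = (8 ± sqrt(120))/2 ≈ 9.4772, -1.4772.
Thus the eigenvalues (to 4 decimals) are 9.4772 (modulus 9.4772); -1.4772 (modulus 1.4772); 5 (modulus 5). The spectral radius is the largest modulus: r(A) = (8 + sqrt(120))/2 ≈ 9.4772. (Cross-check: r(A) ≤ ||A||_2 ≈ 11.2602; equality holds whenever A is normal, though it can also hold for some non-normal A.)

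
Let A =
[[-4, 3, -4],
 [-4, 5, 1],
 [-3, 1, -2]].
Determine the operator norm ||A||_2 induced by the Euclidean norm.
||A||_2 ≈ 8.9198 (= sqrt(largest eigenvalue of A^T A))

||A||_2 = sigma_max(A) = sqrt(lambda_max(A^T A)). Form the symmetric matrix M = A^T A =
[[41, -35, 18],
 [-35, 35, -9],
 [18, -9, 21]].
Its characteristic polynomial (trace, sum of principal 2x2 minors, determinant of M give the coefficients) is
  p(λ) = det(λ I - M) = λ^3 - 97λ^2 + 1401λ - 1089.
No integer candidate from the rational root theorem (±divisors of 1089) is a root, so the roots are irrational. The cubic discriminant is Δ = 6124687344 > 0, so there are three distinct real roots. p(0) = -1089 and p(1) = 216 have opposite signs, so a root lies in (0, 1); Newton's method refines it to λ ≈ 0.8239. p(16) = 591 and p(17) = -392 have opposite signs, so a root lies in (16, 17); Newton's method refines it to λ ≈ 16.6127. p(79) = -2748 and p(80) = 2191 have opposite signs, so a root lies in (79, 80); Newton's method refines it to λ ≈ 79.5634. Check (Vieta): the three roots sum to 97, matching tr M = 97.
So the eigenvalues of A^T A are ≈ 0.8239, 16.6127, 79.5634 (all ≥ 0, as they must be for A^T A). The largest is λ_max ≈ 79.5634, hence ||A||_2 = sqrt(λ_max) ≈ 8.9198.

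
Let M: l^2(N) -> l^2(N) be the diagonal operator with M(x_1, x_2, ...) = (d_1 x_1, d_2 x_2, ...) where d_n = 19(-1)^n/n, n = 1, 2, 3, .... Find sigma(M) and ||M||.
sigma(M) = {19(-1)^n/n : n ≥ 1} ∪ {0}; ||M|| = 19

A bounded diagonal operator on l^2 with diagonal entries d_n has spectrum equal to the closure of {d_n : n ≥ 1}: every d_n is an eigenvalue (with eigenvector e_n), so {d_n} ⊂ sigma(M); the spectrum is closed, so its closure is too; and for lambda not in the closure, (M - lambda I) has bounded inverse (the diagonal entries 1/(d_n - lambda) are bounded). For our sequence d_n = 19(-1)^n/n, n = 1, 2, 3, ...:
  - {d_n} = {19(-1)^n/n : n ≥ 1}; the only limit point is 0
  - closure = {19(-1)^n/n : n ≥ 1} ∪ {0}
For the norm: a diagonal operator has ||M|| = sup_n |d_n|. Here |d_n| = 19/n is decreasing, so sup_n |d_n| = |d_1| = 19. So ||M|| = 19.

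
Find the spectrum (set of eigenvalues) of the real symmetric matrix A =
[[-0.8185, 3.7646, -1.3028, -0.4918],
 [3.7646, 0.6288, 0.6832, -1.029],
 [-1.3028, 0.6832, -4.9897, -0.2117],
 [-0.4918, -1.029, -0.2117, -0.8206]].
sigma(A) ≈ {-6, -3, -1, 4}

A is real symmetric, so its spectrum consists of real eigenvalues. Expanding the characteristic polynomial of the displayed matrix gives
  det(λ I - A) = p(λ) = λ^4 + (6)λ^3 + (-13)λ^2 + (-89.9974)λ + (-71.9959).
Solving p(λ) = 0 yields eigenvalues ≈ -6, -3, -1, 4. (A is shown rounded to 4 decimals, so these recover the underlying integer eigenvalues to within that precision.)
Verification: the trace of A = -6 equals the sum of eigenvalues -6, and det(A) ≈ -71.9959 matches the eigenvalue product -72.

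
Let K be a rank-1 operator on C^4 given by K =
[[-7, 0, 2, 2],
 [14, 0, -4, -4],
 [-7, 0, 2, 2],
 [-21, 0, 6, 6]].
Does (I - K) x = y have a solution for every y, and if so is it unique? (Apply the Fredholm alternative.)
(I - K) is singular (det(I - K) = 0, i.e. 1 ∈ sigma(K)). (I - K) x = y is solvable iff y ⊥ ker((I - K)^*) = span{(-7, 0, 2, 2)}, i.e. iff -7y_1 + 2y_3 + 2y_4 = 0. When solvable, the solutions are x = y + c·(1, -2, 1, 3), c arbitrary (ker(I - K) = span{(1, -2, 1, 3)}, dimension 1).

K has rank 1, so it is an outer product K = u v^T: every row of K is a multiple of one row vector. Reading off the entries, u = (1, -2, 1, 3) and v = (-7, 0, 2, 2) (row i of K equals u_i·v^T). A rank-one matrix u v^T satisfies K u = u (v·u) and kills the (3)-dimensional subspace v^⊥, so its characteristic polynomial is lambda^3 (lambda - v·u) with v·u = tr K = 1. Hence the eigenvalues of I - K are 1 (multiplicity 3) and 1 - (1) = 0, so det(I - K) = 0. (Direct check: I - K =
[[8, 0, -2, -2],
 [-14, 1, 4, 4],
 [7, 0, -1, -2],
 [21, 0, -6, -5]]
has determinant 0.) So 1 is an eigenvalue of K and (I - K) is not invertible. The finite-dimensional Fredholm alternative says: either (I - K) is invertible, or ker(I - K) ≠ {0} and then range(I - K) = ker((I - K)^*)^⊥, with dim ker(I - K) = dim ker((I - K)^*). We are in the second case, so we need both kernels. Kernel of I - K: (I - K) u = u - u (v·u) = u - u = 0, so ker(I - K) = span{u} = span{(1, -2, 1, 3)} (it is exactly 1-dimensional because rank(I - K) = 3). Kernel of the adjoint: K is real, so (I - K)^* = I - K^T = I - v u^T, and (I - v u^T) v = v - v (u·v) = 0; hence ker((I - K)^*) = span{v} = span{(-7, 0, 2, 2)}. Therefore (I - K) x = y is solvable iff <y, v> = 0, i.e. iff -7y_1 + 2y_3 + 2y_4 = 0. When this holds, K y = u (v·y) = 0, so (I - K) y = y and x = y is a particular solution; the full solution set is the line x = y + c·u = y + c·(1, -2, 1, 3), c ∈ C.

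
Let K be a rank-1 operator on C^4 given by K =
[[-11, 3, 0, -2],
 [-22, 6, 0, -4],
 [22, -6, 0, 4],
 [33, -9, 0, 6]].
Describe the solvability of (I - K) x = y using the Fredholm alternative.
(I - K) is singular (det(I - K) = 0, i.e. 1 ∈ sigma(K)). (I - K) x = y is solvable iff y ⊥ ker((I - K)^*) = span{(-11, 3, 0, -2)}, i.e. iff -11y_1 + 3y_2 - 2y_4 = 0. When solvable, the solutions are x = y + c·(1, 2, -2, -3), c arbitrary (ker(I - K) = span{(1, 2, -2, -3)}, dimension 1).

K has rank 1, so it is an outer product K = u v^T: every row of K is a multiple of one row vector. Reading off the entries, u = (1, 2, -2, -3) and v = (-11, 3, 0, -2) (row i of K equals u_i·v^T). A rank-one matrix u v^T satisfies K u = u (v·u) and kills the (3)-dimensional subspace v^⊥, so its characteristic polynomial is lambda^3 (lambda - v·u) with v·u = tr K = 1. Hence the eigenvalues of I - K are 1 (multiplicity 3) and 1 - (1) = 0, so det(I - K) = 0. (Direct check: I - K =
[[12, -3, 0, 2],
 [22, -5, 0, 4],
 [-22, 6, 1, -4],
 [-33, 9, 0, -5]]
has determinant 0.) So 1 is an eigenvalue of K and (I - K) is not invertible. The finite-dimensional Fredholm alternative says: either (I - K) is invertible, or ker(I - K) ≠ {0} and then range(I - K) = ker((I - K)^*)^⊥, with dim ker(I - K) = dim ker((I - K)^*). We are in the second case, so we need both kernels. Kernel of I - K: (I - K) u = u - u (v·u) = u - u = 0, so ker(I - K) = span{u} = span{(1, 2, -2, -3)} (it is exactly 1-dimensional because rank(I - K) = 3). Kernel of the adjoint: K is real, so (I - K)^* = I - K^T = I - v u^T, and (I - v u^T) v = v - v (u·v) = 0; hence ker((I - K)^*) = span{v} = span{(-11, 3, 0, -2)}. Therefore (I - K) x = y is solvable iff <y, v> = 0, i.e. iff -11y_1 + 3y_2 - 2y_4 = 0. When this holds, K y = u (v·y) = 0, so (I - K) y = y and x = y is a particular solution; the full solution set is the line x = y + c·u = y + c·(1, 2, -2, -3), c ∈ C.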